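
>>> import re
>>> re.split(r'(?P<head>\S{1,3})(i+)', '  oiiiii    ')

['  ', 'oii', 'iii', '    ']

This matches 1 to 3 of a non-whitespace character (captured as 'head'); then one or more of a literal 'i' (captured).
Because the pattern has a capturing group, `split` also inserts each captured text between the pieces.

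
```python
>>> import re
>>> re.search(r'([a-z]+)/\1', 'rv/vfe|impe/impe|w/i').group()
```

'v/v'

After group 1 captures some text, `\1` only succeeds where that same text appears again.
Unlike `match`, `search` isn't anchored — it looks for the pattern anywhere in the string.
The match spans [1:4] → 'v/v'.
Captured: group 1 = 'v'.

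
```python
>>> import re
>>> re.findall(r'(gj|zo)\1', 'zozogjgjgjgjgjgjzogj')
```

After group 1 captures some text, `\1` only succeeds where that same text appears again.
Scanning left to right: at [0:4] match 'zozo', group 1 = 'zo'; at [4:8] match 'gjgj', group 1 = 'gj'; at [8:12] match 'gjgj', group 1 = 'gj'; at [12:16] match 'gjgj', group 1 = 'gj'.
With a single group, `findall` returns only what that group captured — 4 items.

['zo', 'gj', 'gj', 'gj']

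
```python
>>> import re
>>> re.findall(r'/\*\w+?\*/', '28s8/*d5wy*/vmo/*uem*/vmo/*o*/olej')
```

['/*d5wy*/', '/*uem*/', '/*o*/']

Walking the string: at [4:12] → '/*d5wy*/'; at [15:22] → '/*uem*/'; at [25:30] → '/*o*/'.
No capturing groups, so `findall` returns the 3 full match strings.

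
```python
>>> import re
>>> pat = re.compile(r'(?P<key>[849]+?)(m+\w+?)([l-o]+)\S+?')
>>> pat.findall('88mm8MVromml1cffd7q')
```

[('88', 'mm8MVr', 'omml')]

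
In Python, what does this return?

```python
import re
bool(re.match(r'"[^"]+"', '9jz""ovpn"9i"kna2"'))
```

False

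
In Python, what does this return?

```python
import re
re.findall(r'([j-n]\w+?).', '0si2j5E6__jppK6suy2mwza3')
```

['j5', 'jp', 'mw']

The pattern matches a character in [j-n], then one or more of a word character (lazy) (captured); then any character.
Lazy quantifiers expand one character at a time until the remainder of the pattern can match.
Scanning left to right: at [4:7] match 'j5E', group 1 = 'j5'; at [10:13] match 'jpp', group 1 = 'jp'; at [19:22] match 'mwz', group 1 = 'mw'.
`findall` collects group 1 from each match (3 total).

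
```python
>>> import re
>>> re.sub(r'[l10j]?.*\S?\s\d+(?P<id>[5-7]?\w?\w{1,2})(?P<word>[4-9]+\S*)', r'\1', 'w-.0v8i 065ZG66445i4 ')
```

This matches optionally one of [l10j], then zero or more of any character; then optionally a non-whitespace character, then whitespace; then one or more of a digit; then optionally a character in [5-7], then optionally a word character, then 1 to 2 of a word character (captured as 'id'); then one or more of a character in [4-9], then zero or more of a non-whitespace character (captured as 'word').
Matches: at [0:20] → 'w-.0v8i 065ZG66445i4'.
Each match is replaced using the text its own group 1 captured.

'ZG6 '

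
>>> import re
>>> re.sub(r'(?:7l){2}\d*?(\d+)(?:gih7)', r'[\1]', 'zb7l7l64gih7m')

'zb[64]m'

Lazy quantifiers expand one character at a time until the remainder of the pattern can match.
The replacement refers to a captured group, so each match is rewritten using its own captured text.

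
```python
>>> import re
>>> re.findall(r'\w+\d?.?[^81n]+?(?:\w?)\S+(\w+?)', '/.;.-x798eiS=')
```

['S']

The pattern matches one or more of a word character, then optionally a digit; then optionally any character, then one or more of any character except [81n] (lazy); then optionally a word character (non-capturing group); then one or more of a non-whitespace character; then one or more of a word character (lazy) (captured).
Scanning left to right: at [5:12] match 'x798eiS', group 1 = 'S'.
One capturing group, so `findall` returns just the captured substring from the one match — 1 in all.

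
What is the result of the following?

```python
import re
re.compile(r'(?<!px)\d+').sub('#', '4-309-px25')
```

'#-#-px2#'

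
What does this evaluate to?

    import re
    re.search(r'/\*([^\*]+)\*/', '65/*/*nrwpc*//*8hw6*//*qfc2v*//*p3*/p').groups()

('nrwpc',)

`re.search` scans for the first position where the pattern succeeds.
The match spans [4:13] → '/*nrwpc*/'.
Captured: group 1 = 'nrwpc'.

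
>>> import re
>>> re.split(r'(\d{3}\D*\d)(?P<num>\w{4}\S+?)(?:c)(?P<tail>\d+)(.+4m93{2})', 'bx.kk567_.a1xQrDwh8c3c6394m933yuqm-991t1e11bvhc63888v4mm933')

['bx.kk', '567_.a1', 'xQrDwh8', '3', 'c6394m933', 'yuqm-991t1e11bvhc63888v4mm933']

Pattern: exactly 3 of a digit, then zero or more of a non-digit, then a digit (captured); then exactly 4 of a word character, then one or more of a non-whitespace character (lazy) (captured as 'num'); then a literal 'c' (non-capturing group); then one or more of a digit (captured as 'tail'); then one or more of any character, then the literal '4m9', then exactly 2 of the literal '3' (captured).
The `?` after the quantifier makes it lazy — it takes as little as possible before letting the rest of the pattern try.
Matches to split on: at [5:30] → '567_.a1xQrDwh8c3c6394m933'.
With a capturing group present, the delimiter's captured portion is kept in the result list.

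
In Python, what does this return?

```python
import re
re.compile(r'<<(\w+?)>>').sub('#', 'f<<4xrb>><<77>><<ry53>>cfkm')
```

'f###cfkm'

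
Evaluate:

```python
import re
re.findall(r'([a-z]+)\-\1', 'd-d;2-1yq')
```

['d']

`\1` has to match the exact text group 1 already captured.
Scanning left to right: at [0:3] match 'd-d', group 1 = 'd'.
One capturing group, so `findall` returns just the captured substring from the one match — 1 in all.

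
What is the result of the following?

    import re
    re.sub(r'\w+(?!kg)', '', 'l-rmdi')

A negative assertion filters positions out without eating any characters.
Matches: at [0:1] → 'l'; at [2:6] → 'rmdi'.
Every occurrence is swapped for ''.

'-'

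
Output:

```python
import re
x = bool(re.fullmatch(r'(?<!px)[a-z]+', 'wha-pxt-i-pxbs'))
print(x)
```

False

Because the assertion is negative and zero-width, positions next to the forbidden text are skipped.
For `fullmatch`, every character of the input must be accounted for by the pattern.
Here the pattern can't cover the whole string, so the call returns None, and `bool(None)` is False.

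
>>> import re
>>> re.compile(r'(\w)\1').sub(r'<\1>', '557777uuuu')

'<5><7><7><u><u>'

A backreference is literal: `\1` must see the identical characters the first group matched.
Matches: at [0:2] → '55'; at [2:4] → '77'; at [4:6] → '77'; at [6:8] → 'uu'; at [8:10] → 'uu'.
Each match is replaced using the text its own group 1 captured.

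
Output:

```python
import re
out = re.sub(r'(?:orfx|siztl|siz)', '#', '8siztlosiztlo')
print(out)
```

8#o#o

Alternation tries branches left to right and keeps the first one that lets the overall match succeed at that position.
`sub` substitutes '#' at each match site.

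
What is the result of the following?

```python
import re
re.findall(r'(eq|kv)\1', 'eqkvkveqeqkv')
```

['kv', 'eq']

`\1` has to match the exact text group 1 already captured.
Because there's exactly one group, `findall` drops the full match and keeps group 1 from each hit.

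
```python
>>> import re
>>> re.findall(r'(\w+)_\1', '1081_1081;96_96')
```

['1081', '96']

The backreference `\1` re-matches whatever the first group consumed, character for character.
With a single group, `findall` returns only what that group captured — 2 items.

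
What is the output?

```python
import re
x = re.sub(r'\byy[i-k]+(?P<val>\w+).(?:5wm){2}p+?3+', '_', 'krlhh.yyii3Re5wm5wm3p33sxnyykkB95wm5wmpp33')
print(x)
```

krlhh._

Pattern: a word boundary (`\b`, zero-width); then the literal 'yy', then one or more of a character in [i-k]; then one or more of a word character (captured as 'val'); then any character, then the literal '5wm' repeated 2 times; then one or more of the literal 'p' (lazy), then one or more of a literal '3'.
Matches: at [6:42] → 'yyii3Re5wm5wm3p33sxnyykkB95wm5wmpp33'.
Every occurrence is swapped for '_'.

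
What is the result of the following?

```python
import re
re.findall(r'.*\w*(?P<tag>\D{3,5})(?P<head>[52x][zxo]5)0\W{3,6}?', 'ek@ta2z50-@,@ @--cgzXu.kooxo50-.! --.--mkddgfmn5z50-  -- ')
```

[('fmn', '5z5')]

Pattern: zero or more of any character, then zero or more of a word character; then 3 to 5 of a non-digit (captured as 'tag'); then one of [52x], then one of [zxo], then a literal '5' (captured as 'head'); then a literal '0', then 3 to 6 of a non-word character (lazy).
Scanning left to right: at [0:54] match 'ek@ta2z50-@,@ @--cgzXu.kooxo50-.! --.--mkddgfmn5z50-  ', groups = ('fmn', '5z5').
`findall` packs the 2 group values into a tuple for every match.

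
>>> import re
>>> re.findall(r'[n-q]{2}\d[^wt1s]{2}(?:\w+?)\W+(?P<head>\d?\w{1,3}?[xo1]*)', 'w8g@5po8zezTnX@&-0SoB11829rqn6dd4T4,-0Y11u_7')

['0So', '0Y11']

Pattern: exactly 2 of a character in [n-q], then a digit, then exactly 2 of any character except [wt1s]; then one or more of a word character (lazy) (non-capturing group); then one or more of a non-word character; then optionally a digit, then 1 to 3 of a word character (lazy), then zero or more of one of [xo1] (captured as 'head').
With the lazy modifier that quantifier settles for the fewest repetitions that let the rest of the pattern succeed (the atoms after it are unaffected and can still be greedy).
Matches: at [5:20] match 'po8zezTnX@&-0So', group 1 = '0So'; at [27:41] match 'qn6dd4T4,-0Y11', group 1 = '0Y11'.
With a single group, `findall` returns only what that group captured — 2 items.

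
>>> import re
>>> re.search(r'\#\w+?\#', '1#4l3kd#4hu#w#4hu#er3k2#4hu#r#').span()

(1, 8)

`re.search` scans for the first position where the pattern succeeds.
The match spans [1:8] → '#4l3kd#'.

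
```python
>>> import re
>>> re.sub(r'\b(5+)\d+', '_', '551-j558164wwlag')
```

'_-j558164wwlag'

Pattern: a word boundary (`\b`, zero-width); then one or more of a literal '5' (captured); then one or more of a digit.
Matches: at [0:3] → '551'.
Each match is replaced by '_'.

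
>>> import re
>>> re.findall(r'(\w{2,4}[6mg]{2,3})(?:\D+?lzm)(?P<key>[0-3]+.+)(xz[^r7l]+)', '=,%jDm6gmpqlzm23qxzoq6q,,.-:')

Multiple groups make `findall` return tuples — one 3-tuple for the one match.

[('jDm6gm', '23q', 'xzoq6q,,.-:')]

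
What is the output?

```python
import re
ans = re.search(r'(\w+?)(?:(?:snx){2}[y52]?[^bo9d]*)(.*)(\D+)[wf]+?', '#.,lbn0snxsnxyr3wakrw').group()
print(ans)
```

lbn0snxsnxyr3wakrw

This matches one or more of a word character (lazy) (captured); then the literal 'snx' repeated 2 times, then optionally one of [y52], then zero or more of any character except [bo9d] (non-capturing group); then zero or more of any character (captured); then one or more of a non-digit (captured); then one or more of one of [wf] (lazy).
Unlike `match`, `search` isn't anchored — it looks for the pattern anywhere in the string.
The match spans [3:21] → 'lbn0snxsnxyr3wakrw'.
Captured: group 1 = 'lbn0', group 2 = '', group 3 = 'r'.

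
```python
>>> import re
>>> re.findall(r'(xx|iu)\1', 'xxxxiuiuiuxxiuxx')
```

['xx', 'iu']

`\1` is not a pattern — it's the concrete string captured by group 1, re-applied verbatim.
Matches: at [0:4] match 'xxxx', group 1 = 'xx'; at [4:8] match 'iuiu', group 1 = 'iu'.
`findall` collects group 1 from each match (2 total).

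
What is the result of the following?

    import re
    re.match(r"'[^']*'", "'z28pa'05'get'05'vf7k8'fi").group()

"'z28pa'"

`re.match` won't scan ahead — the pattern has to work from the very first character.
The match spans [0:7] → "'z28pa'".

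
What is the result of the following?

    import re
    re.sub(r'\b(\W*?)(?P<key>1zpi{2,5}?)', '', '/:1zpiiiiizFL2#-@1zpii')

'/:iiizFL2'

A non-greedy quantifier consumes as few characters as it can — just enough that the remainder of the pattern still matches from where it stops; whatever follows it matches normally.
`sub` substitutes '' at each match site.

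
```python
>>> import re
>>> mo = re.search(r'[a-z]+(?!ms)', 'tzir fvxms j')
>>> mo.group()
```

The negative lookahead/lookbehind blocks any match where the forbidden context is present.
The match spans [0:4] → 'tzir'.

'tzir'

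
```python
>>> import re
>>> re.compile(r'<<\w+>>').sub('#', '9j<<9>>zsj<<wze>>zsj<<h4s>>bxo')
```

Each match is replaced by '#'.

'9j#zsj#zsj#bxo'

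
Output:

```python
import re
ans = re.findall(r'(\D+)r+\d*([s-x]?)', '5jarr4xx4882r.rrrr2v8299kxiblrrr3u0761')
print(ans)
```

[('jar', 'x'), ('r.rrr', 'v'), ('kxiblrr', 'u')]

`findall` packs the 2 group values into a tuple for every match.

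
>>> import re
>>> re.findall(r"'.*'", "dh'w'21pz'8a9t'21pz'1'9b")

["'w'21pz'8a9t'21pz'1'"]

Walking the string: at [2:22] → "'w'21pz'8a9t'21pz'1'".
With no groups in the pattern, `findall` gives back each whole match — 1 here.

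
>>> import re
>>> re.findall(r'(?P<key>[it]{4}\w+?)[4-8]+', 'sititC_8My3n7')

['ititC_']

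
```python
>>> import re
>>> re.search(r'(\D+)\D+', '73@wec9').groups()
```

This matches one or more of a non-digit (captured); then one or more of a non-digit.
`re.search` tries every starting position until one works.
The match spans [2:6] → '@wec'.
Captured: group 1 = '@we'.

('@we',)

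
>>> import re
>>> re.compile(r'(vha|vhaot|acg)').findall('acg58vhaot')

Alternation isn't longest-match — the leftmost alternative that fits at this position is chosen.
`findall` collects group 1 from each match (2 total).

['acg', 'vha']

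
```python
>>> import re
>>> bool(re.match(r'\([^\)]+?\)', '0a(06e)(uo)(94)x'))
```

`re.match` only tries the pattern at the start of the string.
Here the pattern fails at index 0, so the call returns None, and `bool(None)` is False.

False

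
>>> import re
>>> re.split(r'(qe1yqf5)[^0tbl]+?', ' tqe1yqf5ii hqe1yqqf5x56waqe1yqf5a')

The pattern matches the literal 'qe', then the literal '1y', then the literal 'qf5' (captured); then one or more of any character except [0tbl] (lazy).
A `+?`/`*?`/`{m,n}?` starts at its minimum and grows only as far as needed for what follows to match.
Matches to split on: at [2:10] → 'qe1yqf5i'; at [26:34] → 'qe1yqf5a'.
With a capturing group present, the delimiter's captured portion is kept in the result list.

[' t', 'qe1yqf5', 'i hqe1yqqf5x56wa', 'qe1yqf5', '']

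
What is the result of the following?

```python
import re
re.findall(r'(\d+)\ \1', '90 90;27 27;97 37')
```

After group 1 captures some text, `\1` only succeeds where that same text appears again.
One capturing group, so `findall` returns just the captured substring from each match — 2 in all.

['90', '27']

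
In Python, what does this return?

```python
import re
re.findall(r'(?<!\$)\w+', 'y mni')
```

The negative lookaround is zero-width — it rules out positions where the adjacent text would match, without consuming anything.
Scanning left to right: at [0:1] → 'y'; at [2:5] → 'mni'.
Since nothing is captured, `findall` lists the 2 matched substrings directly.

['y', 'mni']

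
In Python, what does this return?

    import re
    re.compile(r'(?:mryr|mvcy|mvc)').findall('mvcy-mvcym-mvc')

Alternation tries branches left to right and keeps the first one that lets the overall match succeed at that position.
Matches: at [0:4] → 'mvcy'; at [5:9] → 'mvcy'; at [11:14] → 'mvc'.
Since nothing is captured, `findall` lists the 3 matched substrings directly.

['mvcy', 'mvcy', 'mvc']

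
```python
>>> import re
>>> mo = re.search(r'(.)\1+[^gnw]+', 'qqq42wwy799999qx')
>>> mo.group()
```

'qqq42'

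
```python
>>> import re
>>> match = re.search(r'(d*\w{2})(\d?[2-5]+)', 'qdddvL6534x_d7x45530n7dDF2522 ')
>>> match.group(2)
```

'6534'

This matches zero or more of a literal 'd', then exactly 2 of a word character (captured); then optionally a digit, then one or more of a character in [2-5] (captured).
`re.search` tries every starting position until one works.
The match spans [1:10] → 'dddvL6534'.
Captured: group 1 = 'dddvL', group 2 = '6534'.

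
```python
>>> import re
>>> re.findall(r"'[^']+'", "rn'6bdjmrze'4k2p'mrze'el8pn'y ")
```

["'6bdjmrze'", "'mrze'"]

Since nothing is captured, `findall` lists the 2 matched substrings directly.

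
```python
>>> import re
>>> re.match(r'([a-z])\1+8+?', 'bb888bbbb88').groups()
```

`\1` has to match the exact text group 1 already captured.
With `match`, the pattern is implicitly anchored at the beginning.
The match spans [0:3] → 'bb8'.
Captured: group 1 = 'b'.

('b',)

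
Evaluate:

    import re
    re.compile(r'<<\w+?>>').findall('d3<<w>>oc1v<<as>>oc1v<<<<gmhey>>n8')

Scanning left to right: at [2:7] → '<<w>>'; at [11:17] → '<<as>>'; at [23:32] → '<<gmhey>>'.
With no groups in the pattern, `findall` gives back each whole match — 3 here.

['<<w>>', '<<as>>', '<<gmhey>>']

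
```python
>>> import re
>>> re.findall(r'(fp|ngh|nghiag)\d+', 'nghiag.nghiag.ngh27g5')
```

Walking the string: at [14:19] match 'ngh27', group 1 = 'ngh'.
Because there's exactly one group, `findall` drops the full match and keeps group 1 from the one hit.

['ngh']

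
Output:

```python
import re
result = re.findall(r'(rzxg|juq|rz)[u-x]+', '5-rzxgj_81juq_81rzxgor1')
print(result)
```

Walking the string: at [2:5] match 'rzx', group 1 = 'rz'; at [16:19] match 'rzx', group 1 = 'rz'.
Because there's exactly one group, `findall` drops the full match and keeps group 1 from each hit.

['rz', 'rz']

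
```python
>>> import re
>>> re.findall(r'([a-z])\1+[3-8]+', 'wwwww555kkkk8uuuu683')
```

['w', 'k', 'u']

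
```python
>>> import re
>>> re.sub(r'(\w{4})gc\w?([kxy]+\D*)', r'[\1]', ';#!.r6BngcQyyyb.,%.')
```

';#!.[r6Bn]'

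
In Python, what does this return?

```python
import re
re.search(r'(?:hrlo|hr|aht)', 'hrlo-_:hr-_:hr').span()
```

(0, 4)

`|` is ordered: at each position the engine commits to the first alternative that works.
`search` walks the string left to right and returns the first match it finds.
The match spans [0:4] → 'hrlo'.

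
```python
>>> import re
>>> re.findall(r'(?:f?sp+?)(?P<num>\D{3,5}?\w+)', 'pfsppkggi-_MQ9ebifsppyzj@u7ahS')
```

The `?` after the quantifier makes it lazy — it takes as little as possible before letting the rest of the pattern try.
With a single group, `findall` returns only what that group captured — 2 items.

['pkggi', 'pyzj']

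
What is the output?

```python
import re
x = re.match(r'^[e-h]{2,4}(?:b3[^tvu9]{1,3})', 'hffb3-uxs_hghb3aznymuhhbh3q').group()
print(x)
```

hffb3-

`re.match` only tries the pattern at the start of the string.
The match spans [0:6] → 'hffb3-'.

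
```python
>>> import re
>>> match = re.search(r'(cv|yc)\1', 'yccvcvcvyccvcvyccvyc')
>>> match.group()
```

'cvcv'

The backreference `\1` re-matches whatever the first group consumed, character for character.
The match spans [2:6] → 'cvcv'.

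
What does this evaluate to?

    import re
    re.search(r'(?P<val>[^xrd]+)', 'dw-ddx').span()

(1, 3)

Pattern: one or more of any character except [xrd] (captured as 'val').
`search` walks the string left to right and returns the first match it finds.
The match spans [1:3] → 'w-'.
Captured: group 1 = 'w-'.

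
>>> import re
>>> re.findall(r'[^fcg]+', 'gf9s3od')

['9s3od']

No capturing groups, so `findall` returns the 1 full match string.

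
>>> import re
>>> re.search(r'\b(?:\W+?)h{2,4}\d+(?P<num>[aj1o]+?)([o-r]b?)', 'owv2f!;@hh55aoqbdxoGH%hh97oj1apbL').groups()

The pattern matches a word boundary (`\b`, zero-width); then one or more of a non-word character (lazy) (non-capturing group); then 2 to 4 of a literal 'h', then one or more of a digit; then one or more of one of [aj1o] (lazy) (captured as 'num'); then a character in [o-r], then optionally the literal 'b' (captured).
Because the quantifier is non-greedy, it stops expanding at the earliest point where the rest of the pattern can succeed.
`search` walks the string left to right and returns the first match it finds.
The match spans [5:14] → '!;@hh55ao'.
Captured: group 1 = 'a', group 2 = 'o'.

('a', 'o')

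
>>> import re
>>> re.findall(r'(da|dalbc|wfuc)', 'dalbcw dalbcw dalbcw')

['da', 'da', 'da']

Alternation tries branches left to right and keeps the first one that lets the overall match succeed at that position.
One capturing group, so `findall` returns just the captured substring from each match — 3 in all.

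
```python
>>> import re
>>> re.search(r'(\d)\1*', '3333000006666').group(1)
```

The match spans [0:4] → '3333'.
Captured: group 1 = '3'.

'3'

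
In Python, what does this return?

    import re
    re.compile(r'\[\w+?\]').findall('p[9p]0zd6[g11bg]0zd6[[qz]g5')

Walking the string: at [1:5] → '[9p]'; at [9:16] → '[g11bg]'; at [21:25] → '[qz]'.
With no groups in the pattern, `findall` gives back each whole match — 3 here.

['[9p]', '[g11bg]', '[qz]']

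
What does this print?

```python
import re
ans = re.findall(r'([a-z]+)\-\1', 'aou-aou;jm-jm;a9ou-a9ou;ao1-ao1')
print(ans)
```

['aou', 'jm']

After group 1 captures some text, `\1` only succeeds where that same text appears again.
One capturing group, so `findall` returns just the captured substring from each match — 2 in all.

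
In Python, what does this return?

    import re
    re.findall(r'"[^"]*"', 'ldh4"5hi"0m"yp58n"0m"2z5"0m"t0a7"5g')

Matches: at [4:9] → '"5hi"'; at [11:18] → '"yp58n"'; at [20:25] → '"2z5"'; at [27:33] → '"t0a7"'.
No capturing groups, so `findall` returns the 4 full match strings.

['"5hi"', '"yp58n"', '"2z5"', '"t0a7"']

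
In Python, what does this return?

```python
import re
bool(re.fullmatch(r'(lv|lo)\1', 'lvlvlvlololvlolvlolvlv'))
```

False

After group 1 captures some text, `\1` only succeeds where that same text appears again.
For `fullmatch`, every character of the input must be accounted for by the pattern.
Here the string isn't matched end-to-end, so the call returns None, and `bool(None)` is False.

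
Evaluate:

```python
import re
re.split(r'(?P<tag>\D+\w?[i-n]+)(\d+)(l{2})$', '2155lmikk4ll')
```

['2155', 'lmikk', '4', 'll', '']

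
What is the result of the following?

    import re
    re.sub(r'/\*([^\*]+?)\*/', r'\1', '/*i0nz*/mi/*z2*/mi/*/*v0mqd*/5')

Matches: at [0:8] → '/*i0nz*/'; at [10:16] → '/*z2*/'; at [20:29] → '/*v0mqd*/'.
The replacement refers to a captured group, so each match is rewritten using its own captured text.

'i0nzmiz2mi/*v0mqd5'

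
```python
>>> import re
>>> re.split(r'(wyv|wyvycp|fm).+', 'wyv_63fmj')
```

`re.split` interleaves the captured-group text with the surrounding fragments.

['', 'wyv', '']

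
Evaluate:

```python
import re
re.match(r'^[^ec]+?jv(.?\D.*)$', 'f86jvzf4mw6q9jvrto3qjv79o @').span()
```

`re.match` won't scan ahead — the pattern has to work from the very first character.
The match spans [0:27] → 'f86jvzf4mw6q9jvrto3qjv79o @'.

(0, 27)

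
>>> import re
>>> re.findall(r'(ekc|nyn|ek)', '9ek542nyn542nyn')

Scanning left to right: at [1:3] match 'ek', group 1 = 'ek'; at [6:9] match 'nyn', group 1 = 'nyn'; at [12:15] match 'nyn', group 1 = 'nyn'.
One capturing group, so `findall` returns just the captured substring from each match — 3 in all.

['ek', 'nyn', 'nyn']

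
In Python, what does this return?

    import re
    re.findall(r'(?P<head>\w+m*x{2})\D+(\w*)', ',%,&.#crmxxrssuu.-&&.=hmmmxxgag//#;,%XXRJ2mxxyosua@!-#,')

Pattern: one or more of a word character, then zero or more of the literal 'm', then exactly 2 of a literal 'x' (captured as 'head'); then one or more of a non-digit; then zero or more of a word character (captured).
With 2 capturing groups, `findall` returns a 2-tuple per match.

[('crmxx', '2mxxyosua')]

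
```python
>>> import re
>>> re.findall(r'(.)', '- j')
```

Pattern: any character (captured).
Walking the string: at [0:1] match '-', group 1 = '-'; at [1:2] match ' ', group 1 = ' '; at [2:3] match 'j', group 1 = 'j'.
One capturing group, so `findall` returns just the captured substring from each match — 3 in all.

['-', ' ', 'j']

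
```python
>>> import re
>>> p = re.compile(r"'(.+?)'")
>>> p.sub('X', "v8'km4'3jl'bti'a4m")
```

'v8X3jlXa4m'

Because the quantifier is non-greedy, it stops expanding at the earliest point where the rest of the pattern can succeed.
`sub` substitutes 'X' at each match site.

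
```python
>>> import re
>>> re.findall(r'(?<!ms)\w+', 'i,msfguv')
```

Because the assertion is negative and zero-width, positions next to the forbidden text are skipped.
No capturing groups, so `findall` returns the 2 full match strings.

['i', 'msfguv']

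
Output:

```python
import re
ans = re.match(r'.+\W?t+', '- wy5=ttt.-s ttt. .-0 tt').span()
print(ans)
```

(0, 24)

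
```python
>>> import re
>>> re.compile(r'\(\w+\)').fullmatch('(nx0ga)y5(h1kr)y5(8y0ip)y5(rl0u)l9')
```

For `fullmatch`, every character of the input must be accounted for by the pattern.
Here there's no way to consume every character, so the call returns None.

None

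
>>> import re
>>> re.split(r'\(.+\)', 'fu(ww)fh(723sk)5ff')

Matches to split on: at [2:15] → '(ww)fh(723sk)'.
The string is cut at each match, leaving 2 pieces.

['fu', '5ff']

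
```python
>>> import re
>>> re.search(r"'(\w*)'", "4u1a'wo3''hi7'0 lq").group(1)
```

'wo3'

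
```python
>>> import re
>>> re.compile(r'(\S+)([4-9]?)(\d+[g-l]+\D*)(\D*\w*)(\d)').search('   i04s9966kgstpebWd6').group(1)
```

The match spans [3:21] → 'i04s9966kgstpebWd6'.
Captured: group 1 = 'i04s996', group 2 = '', group 3 = '6kgstpebWd', group 4 = '', group 5 = '6'.

'i04s996'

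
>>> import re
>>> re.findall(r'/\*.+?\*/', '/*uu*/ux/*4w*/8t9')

['/*uu*/', '/*4w*/']

The `?` after the quantifier makes it lazy — it takes as little as possible before letting the rest of the pattern try.
Since nothing is captured, `findall` lists the 2 matched substrings directly.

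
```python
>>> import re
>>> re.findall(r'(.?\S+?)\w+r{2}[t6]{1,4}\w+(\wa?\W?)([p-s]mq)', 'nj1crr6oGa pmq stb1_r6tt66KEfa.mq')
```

[('nj', 'a ', 'pmq')]

The pattern matches optionally any character, then one or more of a non-whitespace character (lazy) (captured); then one or more of a word character, then exactly 2 of the literal 'r'; then 1 to 4 of one of [t6], then one or more of a word character; then a word character, then optionally the literal 'a', then optionally a non-word character (captured); then a character in [p-s], then the literal 'mq' (captured).
A non-greedy quantifier consumes as few characters as it can — just enough that the remainder of the pattern still matches from where it stops; whatever follows it matches normally.
Scanning left to right: at [0:14] match 'nj1crr6oGa pmq', groups = ('nj', 'a ', 'pmq').
3 groups means the one result is a tuple of 3 captured strings — 1 here.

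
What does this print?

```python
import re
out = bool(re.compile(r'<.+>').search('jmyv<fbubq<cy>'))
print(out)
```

The match spans [4:14] → '<fbubq<cy>'.

True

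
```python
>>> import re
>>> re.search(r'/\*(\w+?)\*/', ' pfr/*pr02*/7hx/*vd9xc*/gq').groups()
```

('pr02',)

The match spans [4:12] → '/*pr02*/'.
Captured: group 1 = 'pr02'.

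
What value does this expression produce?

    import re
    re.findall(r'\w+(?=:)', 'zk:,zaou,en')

Lookahead/lookbehind check context without consuming it, so the matched span excludes the asserted characters.
Since nothing is captured, `findall` lists the 1 matched substring directly.

['zk']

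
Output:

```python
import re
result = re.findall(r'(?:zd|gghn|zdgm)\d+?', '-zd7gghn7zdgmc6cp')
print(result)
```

Walking the string: at [1:4] → 'zd7'; at [4:9] → 'gghn7'.
`findall` yields the raw match text (2 of them) because the pattern has no groups.

['zd7', 'gghn7']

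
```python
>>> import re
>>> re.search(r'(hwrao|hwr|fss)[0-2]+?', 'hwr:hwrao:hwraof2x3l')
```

None

Here no position works, so the call returns None.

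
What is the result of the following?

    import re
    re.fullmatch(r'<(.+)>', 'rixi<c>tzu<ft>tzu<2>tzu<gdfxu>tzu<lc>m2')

None

`fullmatch` succeeds only if the pattern covers the string from start to end.
Here there's no way to consume every character, so the call returns None.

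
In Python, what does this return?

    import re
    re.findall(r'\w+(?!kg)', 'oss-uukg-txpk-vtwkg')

`(?!…)`/`(?<!…)` only lets a position through if the neighbouring text does NOT match; no characters are consumed.
Scanning left to right: at [0:3] → 'oss'; at [4:8] → 'uukg'; at [9:13] → 'txpk'; at [14:19] → 'vtwkg'.
No capturing groups, so `findall` returns the 4 full match strings.

['oss', 'uukg', 'txpk', 'vtwkg']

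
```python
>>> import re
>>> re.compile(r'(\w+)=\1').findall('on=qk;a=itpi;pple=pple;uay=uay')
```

['pple', 'uay']

`\1` has to match the exact text group 1 already captured.
Scanning left to right: at [13:22] match 'pple=pple', group 1 = 'pple'; at [23:30] match 'uay=uay', group 1 = 'uay'.
One capturing group, so `findall` returns just the captured substring from each match — 2 in all.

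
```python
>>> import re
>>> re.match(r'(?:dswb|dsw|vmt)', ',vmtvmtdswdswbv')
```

None

`re.match` only tries the pattern at the start of the string.
Here position 0 doesn't satisfy it, so the call returns None.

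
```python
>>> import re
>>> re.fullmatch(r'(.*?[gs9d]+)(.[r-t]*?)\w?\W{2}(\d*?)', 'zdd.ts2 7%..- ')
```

For `fullmatch`, every character of the input must be accounted for by the pattern.
Here the string isn't matched end-to-end, so the call returns None.

None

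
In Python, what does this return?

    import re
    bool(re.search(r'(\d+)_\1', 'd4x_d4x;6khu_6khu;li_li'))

`\1` has to match the exact text group 1 already captured.
Here no position works, so the call returns None, and `bool(None)` is False.

False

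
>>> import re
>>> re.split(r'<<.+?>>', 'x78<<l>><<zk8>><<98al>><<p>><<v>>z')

Because the quantifier is non-greedy, it stops expanding at the earliest point where the rest of the pattern can succeed.
`split` removes every match and returns the 6 fragments in between.

['x78', '', '', '', '', 'z']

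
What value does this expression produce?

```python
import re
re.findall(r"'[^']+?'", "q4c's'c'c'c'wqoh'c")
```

["'s'", "'c'", "'wqoh'"]

Matches: at [3:6] → "'s'"; at [7:10] → "'c'"; at [11:17] → "'wqoh'".
Since nothing is captured, `findall` lists the 3 matched substrings directly.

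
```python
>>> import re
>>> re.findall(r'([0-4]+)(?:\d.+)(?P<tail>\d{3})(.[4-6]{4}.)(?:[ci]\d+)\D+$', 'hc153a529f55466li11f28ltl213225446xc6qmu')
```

`findall` packs the 3 group values into a tuple for every match.

[('1', '132', '25446x')]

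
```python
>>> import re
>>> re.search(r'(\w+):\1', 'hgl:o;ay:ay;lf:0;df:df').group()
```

'ay:ay'

`\1` has to match the exact text group 1 already captured.
`re.search` scans for the first position where the pattern succeeds.
The match spans [6:11] → 'ay:ay'.
Captured: group 1 = 'ay'.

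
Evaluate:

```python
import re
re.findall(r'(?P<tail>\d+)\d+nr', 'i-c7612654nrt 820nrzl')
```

['761265', '82']

This matches one or more of a digit (captured as 'tail'); then one or more of a digit, then the literal 'nr'.
Matches: at [3:12] match '7612654nr', group 1 = '761265'; at [14:19] match '820nr', group 1 = '82'.
`findall` collects group 1 from each match (2 total).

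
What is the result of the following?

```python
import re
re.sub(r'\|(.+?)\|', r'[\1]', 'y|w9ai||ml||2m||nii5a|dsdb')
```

'y[w9ai][ml][2m][nii5a]dsdb'

Because the quantifier is non-greedy, it stops expanding at the earliest point where the rest of the pattern can succeed.
Matches: at [1:7] → '|w9ai|'; at [7:11] → '|ml|'; at [11:15] → '|2m|'; at [15:22] → '|nii5a|'.
`\1` in the replacement pulls in group 1's text for each match.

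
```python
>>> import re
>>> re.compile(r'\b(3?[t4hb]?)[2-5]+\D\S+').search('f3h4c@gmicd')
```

This matches a word boundary (`\b`, zero-width); then optionally the literal '3', then optionally one of [t4hb] (captured); then one or more of a character in [2-5], then a non-digit, then one or more of a non-whitespace character.
`search` walks the string left to right and returns the first match it finds.
Here the pattern never matches, so the call returns None.

None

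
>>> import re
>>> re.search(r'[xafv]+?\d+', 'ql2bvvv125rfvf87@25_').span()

(4, 10)

The pattern matches one or more of one of [xafv] (lazy); then one or more of a digit.
The match spans [4:10] → 'vvv125'.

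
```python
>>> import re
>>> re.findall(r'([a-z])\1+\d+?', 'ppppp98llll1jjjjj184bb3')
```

['p', 'l', 'j', 'b']

A backreference is literal: `\1` must see the identical characters the first group matched.
With a single group, `findall` returns only what that group captured — 4 items.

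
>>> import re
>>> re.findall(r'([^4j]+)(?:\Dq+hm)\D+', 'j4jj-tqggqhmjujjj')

The pattern matches one or more of any character except [4j] (captured); then a non-digit, then one or more of the literal 'q', then the literal 'hm' (non-capturing group); then one or more of a non-digit.
Scanning left to right: at [4:17] match '-tqggqhmjujjj', group 1 = '-tqg'.
`findall` collects group 1 from the one match (1 total).

['-tqg']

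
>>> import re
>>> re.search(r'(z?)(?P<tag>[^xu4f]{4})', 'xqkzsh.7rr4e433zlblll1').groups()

This matches optionally a literal 'z' (captured); then exactly 4 of any character except [xu4f] (captured as 'tag').
`search` walks the string left to right and returns the first match it finds.
The match spans [1:5] → 'qkzs'.
Captured: group 1 = '', group 2 = 'qkzs'.

('', 'qkzs')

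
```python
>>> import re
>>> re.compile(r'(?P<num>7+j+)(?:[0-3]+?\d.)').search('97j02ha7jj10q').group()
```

'7j02h'

The match spans [1:6] → '7j02h'.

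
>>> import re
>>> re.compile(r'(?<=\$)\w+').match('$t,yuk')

None

With `match`, the pattern is implicitly anchored at the beginning.
Here the string doesn't start with a match, so the call returns None.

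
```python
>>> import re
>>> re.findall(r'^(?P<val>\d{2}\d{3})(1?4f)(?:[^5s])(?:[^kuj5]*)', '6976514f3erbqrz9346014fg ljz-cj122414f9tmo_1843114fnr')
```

Pattern: anchored at the start of the string; then exactly 2 of a digit, then exactly 3 of a digit (captured as 'val'); then optionally a literal '1', then the literal '4f' (captured); then any character except [5s] (non-capturing group); then zero or more of any character except [kuj5] (non-capturing group).
Multiple groups make `findall` return tuples — one 2-tuple for the one match.

[('69765', '14f')]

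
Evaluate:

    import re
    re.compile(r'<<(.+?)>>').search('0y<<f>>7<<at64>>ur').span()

(2, 7)

Because the quantifier is non-greedy, it stops expanding at the earliest point where the rest of the pattern can succeed.
`search` walks the string left to right and returns the first match it finds.
The match spans [2:7] → '<<f>>'.
Captured: group 1 = 'f'.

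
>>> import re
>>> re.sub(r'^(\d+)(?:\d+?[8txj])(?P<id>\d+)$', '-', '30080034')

'-'

The pattern matches anchored at the start of the string; then one or more of a digit (captured); then one or more of a digit (lazy), then one of [8txj] (non-capturing group); then one or more of a digit (captured as 'id'); then anchored at the end.
Matches: at [0:8] → '30080034'.
Each match is replaced by '-'.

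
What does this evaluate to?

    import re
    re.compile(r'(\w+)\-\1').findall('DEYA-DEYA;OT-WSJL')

`\1` has to match the exact text group 1 already captured.
Matches: at [0:9] match 'DEYA-DEYA', group 1 = 'DEYA'.
Because there's exactly one group, `findall` drops the full match and keeps group 1 from the one hit.

['DEYA']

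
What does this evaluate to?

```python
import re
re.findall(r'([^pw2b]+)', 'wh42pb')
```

['h4']

Pattern: one or more of any character except [pw2b] (captured).
Scanning left to right: at [1:3] match 'h4', group 1 = 'h4'.
One capturing group, so `findall` returns just the captured substring from the one match — 1 in all.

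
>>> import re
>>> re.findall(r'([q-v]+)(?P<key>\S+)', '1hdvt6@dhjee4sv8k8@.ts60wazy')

[('vt', '6@dhjee4sv8k8@.ts60wazy')]

Pattern: one or more of a character in [q-v] (captured); then one or more of a non-whitespace character (captured as 'key').
Scanning left to right: at [3:28] match 'vt6@dhjee4sv8k8@.ts60wazy', groups = ('vt', '6@dhjee4sv8k8@.ts60wazy').
With 2 capturing groups, `findall` returns a 2-tuple per match.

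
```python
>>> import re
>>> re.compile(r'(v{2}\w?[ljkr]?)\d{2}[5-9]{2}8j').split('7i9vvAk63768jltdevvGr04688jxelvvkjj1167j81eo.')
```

`re.split` interleaves the captured-group text with the surrounding fragments.

['7i9', 'vvAk', 'ltde', 'vvGr', 'xelvvkjj1167j81eo.']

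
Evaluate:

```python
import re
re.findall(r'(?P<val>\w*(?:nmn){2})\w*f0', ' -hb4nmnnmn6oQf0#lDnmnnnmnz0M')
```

The pattern matches zero or more of a word character, then the literal 'nmn' repeated 2 times (captured as 'val'); then zero or more of a word character, then the literal 'f0'.
Scanning left to right: at [2:16] match 'hb4nmnnmn6oQf0', group 1 = 'hb4nmnnmn'.
One capturing group, so `findall` returns just the captured substring from the one match — 1 in all.

['hb4nmnnmn']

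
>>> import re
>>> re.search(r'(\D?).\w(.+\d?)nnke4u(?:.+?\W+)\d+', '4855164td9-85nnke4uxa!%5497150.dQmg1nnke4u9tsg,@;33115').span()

(0, 54)

This matches optionally a non-digit (captured); then any character, then a word character; then one or more of any character, then optionally a digit (captured); then the literal 'nnk', then the literal 'e4u'; then one or more of any character (lazy), then one or more of a non-word character (non-capturing group); then one or more of a digit.
Unlike `match`, `search` isn't anchored — it looks for the pattern anywhere in the string.
The match spans [0:54] → '4855164td9-85nnke4uxa!%5497150.dQmg1nnke4u9tsg,@;33115'.
Captured: group 1 = '', group 2 = '55164td9-85nnke4uxa!%5497150.dQmg1'.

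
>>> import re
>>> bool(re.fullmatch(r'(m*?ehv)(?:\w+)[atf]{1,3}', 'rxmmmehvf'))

The pattern matches zero or more of the literal 'm' (lazy), then the literal 'ehv' (captured); then one or more of a word character (non-capturing group); then 1 to 3 of one of [atf].
For `fullmatch`, every character of the input must be accounted for by the pattern.
Here the string isn't matched end-to-end, so the call returns None, and `bool(None)` is False.

False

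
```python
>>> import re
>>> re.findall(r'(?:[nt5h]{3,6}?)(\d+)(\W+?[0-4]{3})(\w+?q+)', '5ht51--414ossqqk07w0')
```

[('51', '--414', 'ossqq')]

Pattern: 3 to 6 of one of [nt5h] (lazy) (non-capturing group); then one or more of a digit (captured); then one or more of a non-word character (lazy), then exactly 3 of a character in [0-4] (captured); then one or more of a word character (lazy), then one or more of a literal 'q' (captured).
Walking the string: at [0:15] match '5ht51--414ossqq', groups = ('51', '--414', 'ossqq').
With 3 capturing groups, `findall` returns a 3-tuple per match.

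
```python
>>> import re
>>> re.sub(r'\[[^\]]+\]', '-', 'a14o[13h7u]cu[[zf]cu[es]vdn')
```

'a14o-cu-cu-vdn'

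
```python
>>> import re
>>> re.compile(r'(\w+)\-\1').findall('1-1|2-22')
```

['1', '2']

A backreference is literal: `\1` must see the identical characters the first group matched.
`findall` collects group 1 from each match (2 total).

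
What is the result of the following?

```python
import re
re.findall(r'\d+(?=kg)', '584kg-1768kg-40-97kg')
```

['584', '1768', '97']

The lookaround is zero-width — it requires the adjacent text to match without consuming it, so the asserted text isn't part of the match.
Since nothing is captured, `findall` lists the 3 matched substrings directly.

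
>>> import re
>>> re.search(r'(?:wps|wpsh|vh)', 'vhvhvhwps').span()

The match spans [0:2] → 'vh'.

(0, 2)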